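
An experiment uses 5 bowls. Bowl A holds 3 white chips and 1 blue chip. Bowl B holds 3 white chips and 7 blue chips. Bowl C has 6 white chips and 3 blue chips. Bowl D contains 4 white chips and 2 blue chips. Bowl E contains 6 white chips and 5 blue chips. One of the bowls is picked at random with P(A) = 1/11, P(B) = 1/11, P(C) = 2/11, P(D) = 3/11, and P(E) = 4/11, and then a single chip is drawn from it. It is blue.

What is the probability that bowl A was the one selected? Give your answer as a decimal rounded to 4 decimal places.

0.0564

Under each hypothesis, the probability of this draw is: P(data | bowl A) = (1/4) = 0.25; P(data | bowl B) = (7/10) = 0.7; P(data | bowl C) = (3/9) = 0.33333; P(data | bowl D) = (2/6) = 0.33333; P(data | bowl E) = (5/11) = 0.45455.
Multiplying each by its prior: 1/11 · 0.25 = 0.022727, 1/11 · 0.7 = 0.063636, 2/11 · 0.33333 = 0.060606, 3/11 · 0.33333 = 0.090909, 4/11 · 0.45455 = 0.16529; summing to 0.40317.
By Bayes' rule, P(bowl A | data) = (0.022727) / (0.40317) = 0.056372.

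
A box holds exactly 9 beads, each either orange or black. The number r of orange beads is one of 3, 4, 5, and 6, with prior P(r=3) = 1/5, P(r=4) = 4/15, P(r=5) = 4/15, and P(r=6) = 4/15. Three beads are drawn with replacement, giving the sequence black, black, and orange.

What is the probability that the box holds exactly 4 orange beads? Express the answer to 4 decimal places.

For each hypothesis, P(data | H) works out to: P(data | r = 3) = (6/9)(6/9)(3/9) = 0.14815; P(data | r = 4) = (5/9)(5/9)(4/9) = 0.13717; P(data | r = 5) = (4/9)(4/9)(5/9) = 0.10974; P(data | r = 6) = (3/9)(3/9)(6/9) = 0.074074.
The prior-weighted likelihoods are 1/5 · 0.14815 = 0.02963, 4/15 · 0.13717 = 0.03658, 4/15 · 0.10974 = 0.029264, 4/15 · 0.074074 = 0.019753; summing to 0.11523.
Hence P(r = 4 | data) = (0.03658) / (0.11523) = 0.31746.

0.3175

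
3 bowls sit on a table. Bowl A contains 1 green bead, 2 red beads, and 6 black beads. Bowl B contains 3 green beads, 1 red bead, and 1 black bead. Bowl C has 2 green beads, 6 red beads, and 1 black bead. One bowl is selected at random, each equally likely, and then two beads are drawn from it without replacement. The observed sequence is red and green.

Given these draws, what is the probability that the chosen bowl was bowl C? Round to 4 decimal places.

0.4839

Compute the likelihood of the observed sequence for each case: P(data | bowl A) = (2/9)(1/8) = 1/36; P(data | bowl B) = (1/5)(3/4) = 3/20; P(data | bowl C) = (6/9)(2/8) = 1/6.
The prior-weighted likelihoods are 1/3 · 1/36 = 1/108, 1/3 · 3/20 = 1/20, 1/3 · 1/6 = 1/18; these sum to 31/270.
Therefore the posterior P(bowl C | data) = (1/18) / (31/270) = 15/31.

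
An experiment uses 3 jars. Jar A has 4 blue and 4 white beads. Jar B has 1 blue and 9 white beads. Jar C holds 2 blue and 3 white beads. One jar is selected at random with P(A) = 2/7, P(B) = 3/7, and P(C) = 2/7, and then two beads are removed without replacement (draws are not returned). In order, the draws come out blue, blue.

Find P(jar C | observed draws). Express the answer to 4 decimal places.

0.3182

Under each hypothesis, the probability of the observed sequence is: P(data | jar A) = (4/8)(3/7) = 3/14; P(data | jar B) = (1/10)(0/9) = 0; P(data | jar C) = (2/5)(1/4) = 1/10.
Multiplying each by its prior: 2/7 · 3/14 = 3/49, 3/7 · 0 = 0, 2/7 · 1/10 = 1/35; with total 22/245.
So P(jar C | data) = (1/35) / (22/245) = 7/22.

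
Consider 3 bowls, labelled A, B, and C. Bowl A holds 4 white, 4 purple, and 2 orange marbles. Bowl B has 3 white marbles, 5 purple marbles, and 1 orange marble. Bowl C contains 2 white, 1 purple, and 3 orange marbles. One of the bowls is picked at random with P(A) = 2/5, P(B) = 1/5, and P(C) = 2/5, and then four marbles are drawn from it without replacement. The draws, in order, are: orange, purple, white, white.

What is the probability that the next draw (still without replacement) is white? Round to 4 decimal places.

0.1805

For each hypothesis, P(data | H) works out to: P(data | bowl A) = (2/10)(4/9)(4/8)(3/7) = 0.019048; P(data | bowl B) = (1/9)(5/8)(3/7)(2/6) = 0.0099206; P(data | bowl C) = (3/6)(1/5)(2/4)(1/3) = 0.016667.
Weighting by the prior gives 2/5 · 0.019048 = 0.007619, 1/5 · 0.0099206 = 0.0019841, 2/5 · 0.016667 = 0.0066667; these sum to 0.01627.
Dividing through by the total gives posterior P(bowl A | data) = 0.46829, P(bowl B | data) = 0.12195, P(bowl C | data) = 0.40976.
Averaging over the posterior, P(white next | data) = (1/3)(0.46829) + (1/5)(0.12195) + (0)(0.40976) = 0.18049.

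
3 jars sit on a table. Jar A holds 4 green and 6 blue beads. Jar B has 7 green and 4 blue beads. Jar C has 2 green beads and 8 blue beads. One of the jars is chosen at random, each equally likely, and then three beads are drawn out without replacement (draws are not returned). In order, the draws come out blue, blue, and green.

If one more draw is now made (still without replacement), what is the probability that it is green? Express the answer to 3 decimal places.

The likelihood of the observed sequence under each hypothesis: P(data | jar A) = (6/10)(5/9)(4/8) = 0.16667; P(data | jar B) = (4/11)(3/10)(7/9) = 0.084848; P(data | jar C) = (8/10)(7/9)(2/8) = 0.15556.
The prior-weighted likelihoods are 1/3 · 0.16667 = 0.055556, 1/3 · 0.084848 = 0.028283, 1/3 · 0.15556 = 0.051852; summing to 0.13569.
Normalising, the posterior is P(jar A | data) = 0.40943, P(jar B | data) = 0.20844, P(jar C | data) = 0.38213.
The predictive probability is P(green next | data) = (3/7)(0.40943) + (3/4)(0.20844) + (1/7)(0.38213) = 0.38639.

0.386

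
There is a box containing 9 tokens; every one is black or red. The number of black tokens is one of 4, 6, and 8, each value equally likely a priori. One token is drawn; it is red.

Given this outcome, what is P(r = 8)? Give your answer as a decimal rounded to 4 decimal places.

0.1111

Compute the likelihood of this draw for each case: P(data | r = 4) = (5/9) = 5/9; P(data | r = 6) = (3/9) = 1/3; P(data | r = 8) = (1/9) = 1/9.
The prior-weighted likelihoods are 1/3 · 5/9 = 5/27, 1/3 · 1/3 = 1/9, 1/3 · 1/9 = 1/27; these sum to 1/3.
Hence P(r = 8 | data) = (1/27) / (1/3) = 1/9.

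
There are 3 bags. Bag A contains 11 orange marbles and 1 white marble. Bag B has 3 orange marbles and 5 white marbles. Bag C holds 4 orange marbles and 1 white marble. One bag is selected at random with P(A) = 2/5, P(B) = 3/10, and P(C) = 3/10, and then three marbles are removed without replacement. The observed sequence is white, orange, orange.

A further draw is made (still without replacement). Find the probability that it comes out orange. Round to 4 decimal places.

0.8216

The likelihood of the observed sequence under each hypothesis: P(data | bag A) = (1/12)(11/11)(10/10) = 0.083333; P(data | bag B) = (5/8)(3/7)(2/6) = 0.089286; P(data | bag C) = (1/5)(4/4)(3/3) = 0.2.
Weighting by the prior gives 2/5 · 0.083333 = 0.033333, 3/10 · 0.089286 = 0.026786, 3/10 · 0.2 = 0.06; summing to 0.12012.
Normalising, the posterior is P(bag A | data) = 0.2775, P(bag B | data) = 0.22299, P(bag C | data) = 0.4995.
So P(orange next | data) = Σ P(orange next | H) P(H | data) = (1)(0.2775) + (1/5)(0.22299) + (1)(0.4995) = 0.82161.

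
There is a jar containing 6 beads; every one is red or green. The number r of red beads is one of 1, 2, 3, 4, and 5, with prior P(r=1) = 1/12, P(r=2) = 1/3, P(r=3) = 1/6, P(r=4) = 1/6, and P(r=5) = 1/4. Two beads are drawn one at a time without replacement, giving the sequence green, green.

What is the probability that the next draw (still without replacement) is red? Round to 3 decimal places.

Compute the likelihood of the observed sequence for each case: P(data | r = 1) = (5/6)(4/5) = 2/3; P(data | r = 2) = (4/6)(3/5) = 2/5; P(data | r = 3) = (3/6)(2/5) = 1/5; P(data | r = 4) = (2/6)(1/5) = 1/15; P(data | r = 5) = (1/6)(0/5) = 0.
Multiplying each by its prior: 1/12 · 2/3 = 1/18, 1/3 · 2/5 = 2/15, 1/6 · 1/5 = 1/30, 1/6 · 1/15 = 1/90, 1/4 · 0 = 0; these sum to 7/30.
The posterior is then P(r = 1 | data) = 5/21, P(r = 2 | data) = 4/7, P(r = 3 | data) = 1/7, P(r = 4 | data) = 1/21, P(r = 5 | data) = 0.
Averaging over the posterior, P(red next | data) = (1/4)(5/21) + (1/2)(4/7) + (3/4)(1/7) + (1)(1/21) = 1/2.

0.500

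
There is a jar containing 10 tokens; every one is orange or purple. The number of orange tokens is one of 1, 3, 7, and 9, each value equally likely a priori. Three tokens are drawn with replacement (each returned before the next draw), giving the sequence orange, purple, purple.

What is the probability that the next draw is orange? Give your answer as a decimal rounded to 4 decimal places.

0.3480

The likelihood of the observed sequence under each hypothesis: P(data | r = 1) = (1/10)(9/10)(9/10) = 0.081; P(data | r = 3) = (3/10)(7/10)(7/10) = 0.147; P(data | r = 7) = (7/10)(3/10)(3/10) = 0.063; P(data | r = 9) = (9/10)(1/10)(1/10) = 0.009.
Multiplying each by its prior: 1/4 · 0.081 = 0.02025, 1/4 · 0.147 = 0.03675, 1/4 · 0.063 = 0.01575, 1/4 · 0.009 = 0.00225; with total 0.075.
The posterior is then P(r = 1 | data) = 0.27, P(r = 3 | data) = 0.49, P(r = 7 | data) = 0.21, P(r = 9 | data) = 0.03.
So P(orange next | data) = Σ P(orange next | H) P(H | data) = (1/10)(0.27) + (3/10)(0.49) + (7/10)(0.21) + (9/10)(0.03) = 0.348.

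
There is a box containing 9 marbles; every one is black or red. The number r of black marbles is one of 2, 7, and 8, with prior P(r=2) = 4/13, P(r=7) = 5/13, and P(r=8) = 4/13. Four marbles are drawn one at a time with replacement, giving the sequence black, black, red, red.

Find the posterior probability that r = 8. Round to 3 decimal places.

The likelihood of the observed sequence under each hypothesis: P(data | r = 2) = (2/9)(2/9)(7/9)(7/9) = 0.029873; P(data | r = 7) = (7/9)(7/9)(2/9)(2/9) = 0.029873; P(data | r = 8) = (8/9)(8/9)(1/9)(1/9) = 0.0097546.
Weighting by the prior gives 4/13 · 0.029873 = 0.0091918, 5/13 · 0.029873 = 0.01149, 4/13 · 0.0097546 = 0.0030014; with total 0.023683.
Therefore the posterior P(r = 8 | data) = (0.0030014) / (0.023683) = 0.12673.

0.127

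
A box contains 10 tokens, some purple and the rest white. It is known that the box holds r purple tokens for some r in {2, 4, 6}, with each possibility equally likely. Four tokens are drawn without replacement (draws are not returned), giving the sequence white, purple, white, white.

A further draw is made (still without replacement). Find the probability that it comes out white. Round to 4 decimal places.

Compute the likelihood of the observed sequence for each case: P(data | r = 2) = (8/10)(2/9)(7/8)(6/7) = 2/15; P(data | r = 4) = (6/10)(4/9)(5/8)(4/7) = 2/21; P(data | r = 6) = (4/10)(6/9)(3/8)(2/7) = 1/35.
Weighting by the prior gives 1/3 · 2/15 = 2/45, 1/3 · 2/21 = 2/63, 1/3 · 1/35 = 1/105; summing to 3/35.
Dividing through by the total gives posterior P(r = 2 | data) = 14/27, P(r = 4 | data) = 10/27, P(r = 6 | data) = 1/9.
So P(white next | data) = Σ P(white next | H) P(H | data) = (5/6)(14/27) + (1/2)(10/27) + (1/6)(1/9) = 103/162.

0.6358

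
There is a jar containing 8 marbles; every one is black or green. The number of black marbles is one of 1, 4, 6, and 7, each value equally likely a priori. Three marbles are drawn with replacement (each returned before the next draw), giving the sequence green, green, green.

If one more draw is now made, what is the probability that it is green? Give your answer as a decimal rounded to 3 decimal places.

0.803

For each hypothesis, P(data | H) works out to: P(data | r = 1) = (7/8)(7/8)(7/8) = 0.66992; P(data | r = 4) = (4/8)(4/8)(4/8) = 0.125; P(data | r = 6) = (2/8)(2/8)(2/8) = 0.015625; P(data | r = 7) = (1/8)(1/8)(1/8) = 0.0019531.
Multiplying each by its prior: 1/4 · 0.66992 = 0.16748, 1/4 · 0.125 = 0.03125, 1/4 · 0.015625 = 0.0039062, 1/4 · 0.0019531 = 0.00048828; these sum to 0.20312.
The posterior is then P(r = 1 | data) = 0.82452, P(r = 4 | data) = 0.15385, P(r = 6 | data) = 0.019231, P(r = 7 | data) = 0.0024038.
The predictive probability is P(green next | data) = (7/8)(0.82452) + (1/2)(0.15385) + (1/4)(0.019231) + (1/8)(0.0024038) = 0.80349.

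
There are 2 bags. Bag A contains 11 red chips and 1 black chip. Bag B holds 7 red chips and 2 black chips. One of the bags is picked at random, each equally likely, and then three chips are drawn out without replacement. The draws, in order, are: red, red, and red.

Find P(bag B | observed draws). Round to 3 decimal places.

Compute the likelihood of the observed sequence for each case: P(data | bag A) = (11/12)(10/11)(9/10) = 3/4; P(data | bag B) = (7/9)(6/8)(5/7) = 5/12.
The prior-weighted likelihoods are 1/2 · 3/4 = 3/8, 1/2 · 5/12 = 5/24; these sum to 7/12.
So P(bag B | data) = (5/24) / (7/12) = 5/14.

0.357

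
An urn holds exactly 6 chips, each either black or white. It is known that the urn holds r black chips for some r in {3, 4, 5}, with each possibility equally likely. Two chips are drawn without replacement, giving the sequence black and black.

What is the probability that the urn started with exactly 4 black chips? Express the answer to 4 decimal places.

0.3158

For each hypothesis, P(data | H) works out to: P(data | r = 3) = (3/6)(2/5) = 1/5; P(data | r = 4) = (4/6)(3/5) = 2/5; P(data | r = 5) = (5/6)(4/5) = 2/3.
Weighting by the prior gives 1/3 · 1/5 = 1/15, 1/3 · 2/5 = 2/15, 1/3 · 2/3 = 2/9; summing to 19/45.
By Bayes' rule, P(r = 4 | data) = (2/15) / (19/45) = 6/19.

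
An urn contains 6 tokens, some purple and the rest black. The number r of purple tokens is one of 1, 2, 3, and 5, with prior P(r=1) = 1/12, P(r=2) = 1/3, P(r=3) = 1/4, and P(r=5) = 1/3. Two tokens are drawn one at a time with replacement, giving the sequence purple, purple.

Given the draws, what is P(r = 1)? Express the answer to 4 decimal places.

For each hypothesis, P(data | H) works out to: P(data | r = 1) = (1/6)(1/6) = 1/36; P(data | r = 2) = (2/6)(2/6) = 1/9; P(data | r = 3) = (3/6)(3/6) = 1/4; P(data | r = 5) = (5/6)(5/6) = 25/36.
The prior-weighted likelihoods are 1/12 · 1/36 = 1/432, 1/3 · 1/9 = 1/27, 1/4 · 1/4 = 1/16, 1/3 · 25/36 = 25/108; with total 1/3.
So P(r = 1 | data) = (1/432) / (1/3) = 1/144.

0.0069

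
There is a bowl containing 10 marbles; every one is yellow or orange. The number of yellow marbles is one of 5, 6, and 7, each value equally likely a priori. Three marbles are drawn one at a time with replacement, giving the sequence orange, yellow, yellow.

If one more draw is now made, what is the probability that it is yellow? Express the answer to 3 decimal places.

0.605

For each hypothesis, P(data | H) works out to: P(data | r = 5) = (5/10)(5/10)(5/10) = 1/8; P(data | r = 6) = (4/10)(6/10)(6/10) = 18/125; P(data | r = 7) = (3/10)(7/10)(7/10) = 147/1000.
The prior-weighted likelihoods are 1/3 · 1/8 = 1/24, 1/3 · 18/125 = 6/125, 1/3 · 147/1000 = 49/1000; these sum to 52/375.
Dividing through by the total gives posterior P(r = 5 | data) = 0.30048, P(r = 6 | data) = 0.34615, P(r = 7 | data) = 0.35337.
So P(yellow next | data) = Σ P(yellow next | H) P(H | data) = (1/2)(0.30048) + (3/5)(0.34615) + (7/10)(0.35337) = 0.60529.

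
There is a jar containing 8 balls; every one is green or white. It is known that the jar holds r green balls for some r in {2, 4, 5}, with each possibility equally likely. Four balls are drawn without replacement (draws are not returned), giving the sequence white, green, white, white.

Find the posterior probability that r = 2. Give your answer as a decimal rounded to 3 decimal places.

0.656

Under each hypothesis, the probability of the observed sequence is: P(data | r = 2) = (6/8)(2/7)(5/6)(4/5) = 1/7; P(data | r = 4) = (4/8)(4/7)(3/6)(2/5) = 2/35; P(data | r = 5) = (3/8)(5/7)(2/6)(1/5) = 1/56.
Weighting by the prior gives 1/3 · 1/7 = 1/21, 1/3 · 2/35 = 2/105, 1/3 · 1/56 = 1/168; these sum to 61/840.
Therefore the posterior P(r = 2 | data) = (1/21) / (61/840) = 40/61.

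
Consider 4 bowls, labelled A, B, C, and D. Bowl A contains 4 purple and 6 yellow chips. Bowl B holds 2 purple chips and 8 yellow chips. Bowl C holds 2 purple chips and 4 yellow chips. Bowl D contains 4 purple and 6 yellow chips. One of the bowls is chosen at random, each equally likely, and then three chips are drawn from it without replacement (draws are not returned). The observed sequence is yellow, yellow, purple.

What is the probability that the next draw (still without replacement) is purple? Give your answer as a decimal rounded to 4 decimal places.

For each hypothesis, P(data | H) works out to: P(data | bowl A) = (6/10)(5/9)(4/8) = 1/6; P(data | bowl B) = (8/10)(7/9)(2/8) = 7/45; P(data | bowl C) = (4/6)(3/5)(2/4) = 1/5; P(data | bowl D) = (6/10)(5/9)(4/8) = 1/6.
Weighting by the prior gives 1/4 · 1/6 = 1/24, 1/4 · 7/45 = 7/180, 1/4 · 1/5 = 1/20, 1/4 · 1/6 = 1/24; these sum to 31/180.
Dividing through by the total gives posterior P(bowl A | data) = 15/62, P(bowl B | data) = 7/31, P(bowl C | data) = 9/31, P(bowl D | data) = 15/62.
So P(purple next | data) = Σ P(purple next | H) P(H | data) = (3/7)(15/62) + (1/7)(7/31) + (1/3)(9/31) + (3/7)(15/62) = 73/217.

0.3364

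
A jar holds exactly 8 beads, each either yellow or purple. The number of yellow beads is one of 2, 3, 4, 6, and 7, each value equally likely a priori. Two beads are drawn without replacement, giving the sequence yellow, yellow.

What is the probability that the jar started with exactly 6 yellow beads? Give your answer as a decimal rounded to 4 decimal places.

0.3261

Compute the likelihood of the observed sequence for each case: P(data | r = 2) = (2/8)(1/7) = 1/28; P(data | r = 3) = (3/8)(2/7) = 3/28; P(data | r = 4) = (4/8)(3/7) = 3/14; P(data | r = 6) = (6/8)(5/7) = 15/28; P(data | r = 7) = (7/8)(6/7) = 3/4.
Weighting by the prior gives 1/5 · 1/28 = 1/140, 1/5 · 3/28 = 3/140, 1/5 · 3/14 = 3/70, 1/5 · 15/28 = 3/28, 1/5 · 3/4 = 3/20; summing to 23/70.
By Bayes' rule, P(r = 6 | data) = (3/28) / (23/70) = 15/46.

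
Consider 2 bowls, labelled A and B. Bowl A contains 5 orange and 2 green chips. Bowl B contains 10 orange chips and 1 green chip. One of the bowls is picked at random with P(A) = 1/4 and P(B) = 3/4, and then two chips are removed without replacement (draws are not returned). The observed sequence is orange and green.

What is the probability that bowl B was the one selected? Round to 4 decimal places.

Under each hypothesis, the probability of the observed sequence is: P(data | bowl A) = (5/7)(2/6) = 5/21; P(data | bowl B) = (10/11)(1/10) = 1/11.
Multiplying each by its prior: 1/4 · 5/21 = 5/84, 3/4 · 1/11 = 3/44; these sum to 59/462.
So P(bowl B | data) = (3/44) / (59/462) = 63/118.

0.5339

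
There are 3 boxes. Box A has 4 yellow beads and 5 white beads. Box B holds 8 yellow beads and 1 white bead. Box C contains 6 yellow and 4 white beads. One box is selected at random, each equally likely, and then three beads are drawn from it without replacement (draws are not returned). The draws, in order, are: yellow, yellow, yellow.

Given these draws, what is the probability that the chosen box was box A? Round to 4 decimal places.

0.0541

Compute the likelihood of the observed sequence for each case: P(data | box A) = (4/9)(3/8)(2/7) = 1/21; P(data | box B) = (8/9)(7/8)(6/7) = 2/3; P(data | box C) = (6/10)(5/9)(4/8) = 1/6.
The prior-weighted likelihoods are 1/3 · 1/21 = 1/63, 1/3 · 2/3 = 2/9, 1/3 · 1/6 = 1/18; these sum to 37/126.
So P(box A | data) = (1/63) / (37/126) = 2/37.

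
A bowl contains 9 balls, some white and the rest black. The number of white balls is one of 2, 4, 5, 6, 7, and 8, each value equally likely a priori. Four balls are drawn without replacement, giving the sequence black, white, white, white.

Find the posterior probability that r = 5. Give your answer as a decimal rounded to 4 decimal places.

For each hypothesis, P(data | H) works out to: P(data | r = 2) = (7/9)(2/8)(1/7)(0/6) = 0; P(data | r = 4) = (5/9)(4/8)(3/7)(2/6) = 5/126; P(data | r = 5) = (4/9)(5/8)(4/7)(3/6) = 5/63; P(data | r = 6) = (3/9)(6/8)(5/7)(4/6) = 5/42; P(data | r = 7) = (2/9)(7/8)(6/7)(5/6) = 5/36; P(data | r = 8) = (1/9)(8/8)(7/7)(6/6) = 1/9.
Weighting by the prior gives 1/6 · 0 = 0, 1/6 · 5/126 = 5/756, 1/6 · 5/63 = 5/378, 1/6 · 5/42 = 5/252, 1/6 · 5/36 = 5/216, 1/6 · 1/9 = 1/54; with total 41/504.
Therefore the posterior P(r = 5 | data) = (5/378) / (41/504) = 20/123.

0.1626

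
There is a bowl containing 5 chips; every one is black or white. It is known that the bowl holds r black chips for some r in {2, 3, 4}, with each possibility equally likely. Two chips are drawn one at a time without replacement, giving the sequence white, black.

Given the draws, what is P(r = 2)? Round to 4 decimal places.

For each hypothesis, P(data | H) works out to: P(data | r = 2) = (3/5)(2/4) = 3/10; P(data | r = 3) = (2/5)(3/4) = 3/10; P(data | r = 4) = (1/5)(4/4) = 1/5.
Weighting by the prior gives 1/3 · 3/10 = 1/10, 1/3 · 3/10 = 1/10, 1/3 · 1/5 = 1/15; summing to 4/15.
By Bayes' rule, P(r = 2 | data) = (1/10) / (4/15) = 3/8.

0.3750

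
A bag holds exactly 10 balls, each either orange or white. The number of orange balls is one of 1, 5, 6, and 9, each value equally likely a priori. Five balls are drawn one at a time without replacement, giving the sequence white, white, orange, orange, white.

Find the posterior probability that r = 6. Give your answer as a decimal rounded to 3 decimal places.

0.375

Under each hypothesis, the probability of the observed sequence is: P(data | r = 1) = (9/10)(8/9)(1/8)(0/7) = 0; P(data | r = 5) = (5/10)(4/9)(5/8)(4/7)(3/6) = 5/126; P(data | r = 6) = (4/10)(3/9)(6/8)(5/7)(2/6) = 1/42; P(data | r = 9) = (1/10)(0/9) = 0.
Weighting by the prior gives 1/4 · 0 = 0, 1/4 · 5/126 = 5/504, 1/4 · 1/42 = 1/168, 1/4 · 0 = 0; with total 1/63.
By Bayes' rule, P(r = 6 | data) = (1/168) / (1/63) = 3/8.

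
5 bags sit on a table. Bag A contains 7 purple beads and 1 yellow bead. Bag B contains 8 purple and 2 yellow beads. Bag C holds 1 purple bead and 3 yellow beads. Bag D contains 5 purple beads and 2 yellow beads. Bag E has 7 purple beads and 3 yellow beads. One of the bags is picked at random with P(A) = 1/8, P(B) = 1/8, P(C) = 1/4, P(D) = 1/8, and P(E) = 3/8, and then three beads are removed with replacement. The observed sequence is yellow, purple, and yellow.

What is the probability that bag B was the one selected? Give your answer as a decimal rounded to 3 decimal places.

The likelihood of the observed sequence under each hypothesis: P(data | bag A) = (1/8)(7/8)(1/8) = 0.013672; P(data | bag B) = (2/10)(8/10)(2/10) = 0.032; P(data | bag C) = (3/4)(1/4)(3/4) = 0.14062; P(data | bag D) = (2/7)(5/7)(2/7) = 0.058309; P(data | bag E) = (3/10)(7/10)(3/10) = 0.063.
The prior-weighted likelihoods are 1/8 · 0.013672 = 0.001709, 1/8 · 0.032 = 0.004, 1/4 · 0.14062 = 0.035156, 1/8 · 0.058309 = 0.0072886, 3/8 · 0.063 = 0.023625; summing to 0.071779.
Hence P(bag B | data) = (0.004) / (0.071779) = 0.055727.

0.056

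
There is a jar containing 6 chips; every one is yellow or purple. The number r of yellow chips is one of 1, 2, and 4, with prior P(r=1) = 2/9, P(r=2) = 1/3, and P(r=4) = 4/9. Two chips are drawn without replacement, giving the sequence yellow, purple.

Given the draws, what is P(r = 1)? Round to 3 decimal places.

The likelihood of the observed sequence under each hypothesis: P(data | r = 1) = (1/6)(5/5) = 1/6; P(data | r = 2) = (2/6)(4/5) = 4/15; P(data | r = 4) = (4/6)(2/5) = 4/15.
The prior-weighted likelihoods are 2/9 · 1/6 = 1/27, 1/3 · 4/15 = 4/45, 4/9 · 4/15 = 16/135; summing to 11/45.
Hence P(r = 1 | data) = (1/27) / (11/45) = 5/33.

0.152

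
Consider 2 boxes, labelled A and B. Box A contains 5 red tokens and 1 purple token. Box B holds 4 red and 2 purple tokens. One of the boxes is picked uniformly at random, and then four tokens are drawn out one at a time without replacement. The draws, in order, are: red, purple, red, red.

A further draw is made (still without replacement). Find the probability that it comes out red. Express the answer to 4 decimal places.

For each hypothesis, P(data | H) works out to: P(data | box A) = (5/6)(1/5)(4/4)(3/3) = 1/6; P(data | box B) = (4/6)(2/5)(3/4)(2/3) = 2/15.
Weighting by the prior gives 1/2 · 1/6 = 1/12, 1/2 · 2/15 = 1/15; summing to 3/20.
Normalising, the posterior is P(box A | data) = 5/9, P(box B | data) = 4/9.
So P(red next | data) = Σ P(red next | H) P(H | data) = (1)(5/9) + (1/2)(4/9) = 7/9.

0.7778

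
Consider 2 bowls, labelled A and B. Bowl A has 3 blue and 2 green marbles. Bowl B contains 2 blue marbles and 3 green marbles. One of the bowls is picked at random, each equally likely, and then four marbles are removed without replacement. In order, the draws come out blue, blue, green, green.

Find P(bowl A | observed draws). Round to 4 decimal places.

Under each hypothesis, the probability of the observed sequence is: P(data | bowl A) = (3/5)(2/4)(2/3)(1/2) = 1/10; P(data | bowl B) = (2/5)(1/4)(3/3)(2/2) = 1/10.
Multiplying each by its prior: 1/2 · 1/10 = 1/20, 1/2 · 1/10 = 1/20; summing to 1/10.
So P(bowl A | data) = (1/20) / (1/10) = 1/2.

0.5000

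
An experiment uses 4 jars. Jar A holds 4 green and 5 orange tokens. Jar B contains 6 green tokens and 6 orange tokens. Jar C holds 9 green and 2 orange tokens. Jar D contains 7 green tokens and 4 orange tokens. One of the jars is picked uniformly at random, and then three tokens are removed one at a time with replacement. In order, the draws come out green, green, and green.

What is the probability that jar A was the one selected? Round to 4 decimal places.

0.0862

The likelihood of the observed sequence under each hypothesis: P(data | jar A) = (4/9)(4/9)(4/9) = 0.087791; P(data | jar B) = (6/12)(6/12)(6/12) = 0.125; P(data | jar C) = (9/11)(9/11)(9/11) = 0.54771; P(data | jar D) = (7/11)(7/11)(7/11) = 0.2577.
Weighting by the prior gives 1/4 · 0.087791 = 0.021948, 1/4 · 0.125 = 0.03125, 1/4 · 0.54771 = 0.13693, 1/4 · 0.2577 = 0.064425; summing to 0.25455.
Therefore the posterior P(jar A | data) = (0.021948) / (0.25455) = 0.086222.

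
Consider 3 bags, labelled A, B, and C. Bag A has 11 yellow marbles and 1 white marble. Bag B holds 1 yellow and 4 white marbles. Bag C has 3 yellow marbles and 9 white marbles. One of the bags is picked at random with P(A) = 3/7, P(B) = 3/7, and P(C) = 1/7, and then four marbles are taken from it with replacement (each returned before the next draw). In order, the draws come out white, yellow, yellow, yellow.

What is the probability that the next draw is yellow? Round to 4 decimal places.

0.8201

Under each hypothesis, the probability of the observed sequence is: P(data | bag A) = (1/12)(11/12)(11/12)(11/12) = 0.064188; P(data | bag B) = (4/5)(1/5)(1/5)(1/5) = 0.0064; P(data | bag C) = (9/12)(3/12)(3/12)(3/12) = 0.011719.
Weighting by the prior gives 3/7 · 0.064188 = 0.027509, 3/7 · 0.0064 = 0.0027429, 1/7 · 0.011719 = 0.0016741; with total 0.031926.
The posterior is then P(bag A | data) = 0.86165, P(bag B | data) = 0.085913, P(bag C | data) = 0.052437.
Averaging over the posterior, P(yellow next | data) = (11/12)(0.86165) + (1/5)(0.085913) + (1/4)(0.052437) = 0.82014.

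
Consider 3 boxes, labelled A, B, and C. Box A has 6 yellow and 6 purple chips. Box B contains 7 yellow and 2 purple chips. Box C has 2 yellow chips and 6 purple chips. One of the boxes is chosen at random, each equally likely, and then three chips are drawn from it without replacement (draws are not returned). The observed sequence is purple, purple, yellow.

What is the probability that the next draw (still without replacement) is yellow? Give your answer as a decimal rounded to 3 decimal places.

0.406

The likelihood of the observed sequence under each hypothesis: P(data | box A) = (6/12)(5/11)(6/10) = 0.13636; P(data | box B) = (2/9)(1/8)(7/7) = 0.027778; P(data | box C) = (6/8)(5/7)(2/6) = 0.17857.
The prior-weighted likelihoods are 1/3 · 0.13636 = 0.045455, 1/3 · 0.027778 = 0.0092593, 1/3 · 0.17857 = 0.059524; summing to 0.11424.
Normalising, the posterior is P(box A | data) = 0.39789, P(box B | data) = 0.081053, P(box C | data) = 0.52105.
So P(yellow next | data) = Σ P(yellow next | H) P(H | data) = (5/9)(0.39789) + (1)(0.081053) + (1/5)(0.52105) = 0.40632.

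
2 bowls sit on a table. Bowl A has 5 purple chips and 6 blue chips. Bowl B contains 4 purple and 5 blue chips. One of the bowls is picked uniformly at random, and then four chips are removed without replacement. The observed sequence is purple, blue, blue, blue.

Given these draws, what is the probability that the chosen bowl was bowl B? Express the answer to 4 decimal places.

For each hypothesis, P(data | H) works out to: P(data | bowl A) = (5/11)(6/10)(5/9)(4/8) = 0.075758; P(data | bowl B) = (4/9)(5/8)(4/7)(3/6) = 0.079365.
Weighting by the prior gives 1/2 · 0.075758 = 0.037879, 1/2 · 0.079365 = 0.039683; summing to 0.077561.
Therefore the posterior P(bowl B | data) = (0.039683) / (0.077561) = 0.51163.

0.5116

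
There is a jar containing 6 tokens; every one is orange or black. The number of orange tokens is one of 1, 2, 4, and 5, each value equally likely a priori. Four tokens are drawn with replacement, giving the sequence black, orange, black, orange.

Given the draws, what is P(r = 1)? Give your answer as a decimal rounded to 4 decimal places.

For each hypothesis, P(data | H) works out to: P(data | r = 1) = (5/6)(1/6)(5/6)(1/6) = 0.01929; P(data | r = 2) = (4/6)(2/6)(4/6)(2/6) = 0.049383; P(data | r = 4) = (2/6)(4/6)(2/6)(4/6) = 0.049383; P(data | r = 5) = (1/6)(5/6)(1/6)(5/6) = 0.01929.
Weighting by the prior gives 1/4 · 0.01929 = 0.0048225, 1/4 · 0.049383 = 0.012346, 1/4 · 0.049383 = 0.012346, 1/4 · 0.01929 = 0.0048225; with total 0.034336.
Therefore the posterior P(r = 1 | data) = (0.0048225) / (0.034336) = 0.14045.

0.1404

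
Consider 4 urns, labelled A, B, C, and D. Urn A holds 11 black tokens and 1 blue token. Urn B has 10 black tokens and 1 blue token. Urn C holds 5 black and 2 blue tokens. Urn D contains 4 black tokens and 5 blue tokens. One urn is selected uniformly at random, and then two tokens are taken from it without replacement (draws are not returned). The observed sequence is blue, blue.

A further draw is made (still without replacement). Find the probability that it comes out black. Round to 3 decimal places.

Compute the likelihood of the observed sequence for each case: P(data | urn A) = (1/12)(0/11) = 0; P(data | urn B) = (1/11)(0/10) = 0; P(data | urn C) = (2/7)(1/6) = 1/21; P(data | urn D) = (5/9)(4/8) = 5/18.
The prior-weighted likelihoods are 1/4 · 0 = 0, 1/4 · 0 = 0, 1/4 · 1/21 = 1/84, 1/4 · 5/18 = 5/72; these sum to 41/504.
Normalising, the posterior is P(urn A | data) = 0, P(urn B | data) = 0, P(urn C | data) = 6/41, P(urn D | data) = 35/41.
The predictive probability is P(black next | data) = (1)(6/41) + (4/7)(35/41) = 26/41.

0.634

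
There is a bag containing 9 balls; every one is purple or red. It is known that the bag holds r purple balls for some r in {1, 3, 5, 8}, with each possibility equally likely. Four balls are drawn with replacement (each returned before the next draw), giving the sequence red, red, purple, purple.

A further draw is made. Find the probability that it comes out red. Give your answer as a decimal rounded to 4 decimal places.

0.5373

The likelihood of the observed sequence under each hypothesis: P(data | r = 1) = (8/9)(8/9)(1/9)(1/9) = 0.0097546; P(data | r = 3) = (6/9)(6/9)(3/9)(3/9) = 0.049383; P(data | r = 5) = (4/9)(4/9)(5/9)(5/9) = 0.060966; P(data | r = 8) = (1/9)(1/9)(8/9)(8/9) = 0.0097546.
The prior-weighted likelihoods are 1/4 · 0.0097546 = 0.0024387, 1/4 · 0.049383 = 0.012346, 1/4 · 0.060966 = 0.015242, 1/4 · 0.0097546 = 0.0024387; these sum to 0.032465.
Normalising, the posterior is P(r = 1 | data) = 0.075117, P(r = 3 | data) = 0.38028, P(r = 5 | data) = 0.46948, P(r = 8 | data) = 0.075117.
Averaging over the posterior, P(red next | data) = (8/9)(0.075117) + (2/3)(0.38028) + (4/9)(0.46948) + (1/9)(0.075117) = 0.5373.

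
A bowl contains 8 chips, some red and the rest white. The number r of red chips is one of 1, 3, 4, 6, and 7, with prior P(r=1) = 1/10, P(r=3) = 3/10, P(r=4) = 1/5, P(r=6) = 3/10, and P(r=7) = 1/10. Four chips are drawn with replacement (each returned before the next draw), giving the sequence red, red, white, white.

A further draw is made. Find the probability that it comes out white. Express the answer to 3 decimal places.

0.486

Under each hypothesis, the probability of the observed sequence is: P(data | r = 1) = (1/8)(1/8)(7/8)(7/8) = 0.011963; P(data | r = 3) = (3/8)(3/8)(5/8)(5/8) = 0.054932; P(data | r = 4) = (4/8)(4/8)(4/8)(4/8) = 0.0625; P(data | r = 6) = (6/8)(6/8)(2/8)(2/8) = 0.035156; P(data | r = 7) = (7/8)(7/8)(1/8)(1/8) = 0.011963.
Weighting by the prior gives 1/10 · 0.011963 = 0.0011963, 3/10 · 0.054932 = 0.016479, 1/5 · 0.0625 = 0.0125, 3/10 · 0.035156 = 0.010547, 1/10 · 0.011963 = 0.0011963; these sum to 0.041919.
Normalising, the posterior is P(r = 1 | data) = 0.028538, P(r = 3 | data) = 0.39313, P(r = 4 | data) = 0.29819, P(r = 6 | data) = 0.2516, P(r = 7 | data) = 0.028538.
The predictive probability is P(white next | data) = (7/8)(0.028538) + (5/8)(0.39313) + (1/2)(0.29819) + (1/4)(0.2516) + (1/8)(0.028538) = 0.48624.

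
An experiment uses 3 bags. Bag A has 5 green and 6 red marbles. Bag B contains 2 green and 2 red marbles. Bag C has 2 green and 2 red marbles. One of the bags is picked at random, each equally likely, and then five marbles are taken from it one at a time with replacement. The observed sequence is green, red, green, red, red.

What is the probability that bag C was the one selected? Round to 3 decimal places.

0.325

The likelihood of the observed sequence under each hypothesis: P(data | bag A) = (5/11)(6/11)(5/11)(6/11)(6/11) = 0.03353; P(data | bag B) = (2/4)(2/4)(2/4)(2/4)(2/4) = 0.03125; P(data | bag C) = (2/4)(2/4)(2/4)(2/4)(2/4) = 0.03125.
Weighting by the prior gives 1/3 · 0.03353 = 0.011177, 1/3 · 0.03125 = 0.010417, 1/3 · 0.03125 = 0.010417; summing to 0.03201.
So P(bag C | data) = (0.010417) / (0.03201) = 0.32542.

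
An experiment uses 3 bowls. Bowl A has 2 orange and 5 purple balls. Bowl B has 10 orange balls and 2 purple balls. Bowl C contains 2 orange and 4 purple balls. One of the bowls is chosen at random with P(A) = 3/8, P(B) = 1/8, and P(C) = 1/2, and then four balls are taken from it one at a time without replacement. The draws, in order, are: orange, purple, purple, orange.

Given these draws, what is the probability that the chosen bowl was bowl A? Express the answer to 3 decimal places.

For each hypothesis, P(data | H) works out to: P(data | bowl A) = (2/7)(5/6)(4/5)(1/4) = 0.047619; P(data | bowl B) = (10/12)(2/11)(1/10)(9/9) = 0.015152; P(data | bowl C) = (2/6)(4/5)(3/4)(1/3) = 0.066667.
Weighting by the prior gives 3/8 · 0.047619 = 0.017857, 1/8 · 0.015152 = 0.0018939, 1/2 · 0.066667 = 0.033333; with total 0.053084.
Therefore the posterior P(bowl A | data) = (0.017857) / (0.053084) = 0.33639.

0.336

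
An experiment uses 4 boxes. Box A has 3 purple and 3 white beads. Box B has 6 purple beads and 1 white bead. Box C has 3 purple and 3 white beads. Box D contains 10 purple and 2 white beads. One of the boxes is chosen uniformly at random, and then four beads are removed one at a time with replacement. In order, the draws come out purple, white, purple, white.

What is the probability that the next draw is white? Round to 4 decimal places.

Compute the likelihood of the observed sequence for each case: P(data | box A) = (3/6)(3/6)(3/6)(3/6) = 0.0625; P(data | box B) = (6/7)(1/7)(6/7)(1/7) = 0.014994; P(data | box C) = (3/6)(3/6)(3/6)(3/6) = 0.0625; P(data | box D) = (10/12)(2/12)(10/12)(2/12) = 0.01929.
Weighting by the prior gives 1/4 · 0.0625 = 0.015625, 1/4 · 0.014994 = 0.0037484, 1/4 · 0.0625 = 0.015625, 1/4 · 0.01929 = 0.0048225; with total 0.039821.
Dividing through by the total gives posterior P(box A | data) = 0.39238, P(box B | data) = 0.094132, P(box C | data) = 0.39238, P(box D | data) = 0.12111.
So P(white next | data) = Σ P(white next | H) P(H | data) = (1/2)(0.39238) + (1/7)(0.094132) + (1/2)(0.39238) + (1/6)(0.12111) = 0.42601.

0.4260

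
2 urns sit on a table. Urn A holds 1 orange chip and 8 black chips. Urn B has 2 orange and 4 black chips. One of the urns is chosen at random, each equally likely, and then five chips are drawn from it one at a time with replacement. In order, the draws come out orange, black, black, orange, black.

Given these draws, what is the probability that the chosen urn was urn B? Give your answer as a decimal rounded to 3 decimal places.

The likelihood of the observed sequence under each hypothesis: P(data | urn A) = (1/9)(8/9)(8/9)(1/9)(8/9) = 0.0086708; P(data | urn B) = (2/6)(4/6)(4/6)(2/6)(4/6) = 0.032922.
Multiplying each by its prior: 1/2 · 0.0086708 = 0.0043354, 1/2 · 0.032922 = 0.016461; summing to 0.020796.
Hence P(urn B | data) = (0.016461) / (0.020796) = 0.79153.

0.792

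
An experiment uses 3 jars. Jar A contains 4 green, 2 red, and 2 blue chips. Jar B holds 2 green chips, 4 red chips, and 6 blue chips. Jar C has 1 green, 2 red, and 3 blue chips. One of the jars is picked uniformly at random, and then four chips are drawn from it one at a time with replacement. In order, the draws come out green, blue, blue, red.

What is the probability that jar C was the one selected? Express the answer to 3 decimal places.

0.390

Compute the likelihood of the observed sequence for each case: P(data | jar A) = (4/8)(2/8)(2/8)(2/8) = 0.0078125; P(data | jar B) = (2/12)(6/12)(6/12)(4/12) = 0.013889; P(data | jar C) = (1/6)(3/6)(3/6)(2/6) = 0.013889.
Weighting by the prior gives 1/3 · 0.0078125 = 0.0026042, 1/3 · 0.013889 = 0.0046296, 1/3 · 0.013889 = 0.0046296; with total 0.011863.
Therefore the posterior P(jar C | data) = (0.0046296) / (0.011863) = 0.39024.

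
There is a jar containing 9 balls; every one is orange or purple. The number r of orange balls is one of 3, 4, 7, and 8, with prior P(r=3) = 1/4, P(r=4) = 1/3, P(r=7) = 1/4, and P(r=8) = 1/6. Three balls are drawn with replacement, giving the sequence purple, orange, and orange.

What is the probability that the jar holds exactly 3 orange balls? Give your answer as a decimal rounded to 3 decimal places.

Under each hypothesis, the probability of the observed sequence is: P(data | r = 3) = (6/9)(3/9)(3/9) = 0.074074; P(data | r = 4) = (5/9)(4/9)(4/9) = 0.10974; P(data | r = 7) = (2/9)(7/9)(7/9) = 0.13443; P(data | r = 8) = (1/9)(8/9)(8/9) = 0.087791.
Weighting by the prior gives 1/4 · 0.074074 = 0.018519, 1/3 · 0.10974 = 0.03658, 1/4 · 0.13443 = 0.033608, 1/6 · 0.087791 = 0.014632; summing to 0.10334.
So P(r = 3 | data) = (0.018519) / (0.10334) = 0.1792.

0.179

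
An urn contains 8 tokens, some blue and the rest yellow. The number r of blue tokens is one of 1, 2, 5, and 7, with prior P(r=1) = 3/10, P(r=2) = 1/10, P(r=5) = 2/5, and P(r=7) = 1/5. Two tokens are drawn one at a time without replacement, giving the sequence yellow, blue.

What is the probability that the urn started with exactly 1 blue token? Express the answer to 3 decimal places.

0.196

Under each hypothesis, the probability of the observed sequence is: P(data | r = 1) = (7/8)(1/7) = 1/8; P(data | r = 2) = (6/8)(2/7) = 3/14; P(data | r = 5) = (3/8)(5/7) = 15/56; P(data | r = 7) = (1/8)(7/7) = 1/8.
The prior-weighted likelihoods are 3/10 · 1/8 = 3/80, 1/10 · 3/14 = 3/140, 2/5 · 15/56 = 3/28, 1/5 · 1/8 = 1/40; these sum to 107/560.
So P(r = 1 | data) = (3/80) / (107/560) = 21/107.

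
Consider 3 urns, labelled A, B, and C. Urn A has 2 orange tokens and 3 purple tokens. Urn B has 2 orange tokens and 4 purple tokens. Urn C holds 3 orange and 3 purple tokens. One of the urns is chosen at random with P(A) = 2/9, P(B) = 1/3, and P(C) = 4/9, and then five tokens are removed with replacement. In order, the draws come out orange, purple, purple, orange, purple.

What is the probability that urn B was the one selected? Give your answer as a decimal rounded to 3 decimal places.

Under each hypothesis, the probability of the observed sequence is: P(data | urn A) = (2/5)(3/5)(3/5)(2/5)(3/5) = 0.03456; P(data | urn B) = (2/6)(4/6)(4/6)(2/6)(4/6) = 0.032922; P(data | urn C) = (3/6)(3/6)(3/6)(3/6)(3/6) = 0.03125.
The prior-weighted likelihoods are 2/9 · 0.03456 = 0.00768, 1/3 · 0.032922 = 0.010974, 4/9 · 0.03125 = 0.013889; with total 0.032543.
Hence P(urn B | data) = (0.010974) / (0.032543) = 0.33722.

0.337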